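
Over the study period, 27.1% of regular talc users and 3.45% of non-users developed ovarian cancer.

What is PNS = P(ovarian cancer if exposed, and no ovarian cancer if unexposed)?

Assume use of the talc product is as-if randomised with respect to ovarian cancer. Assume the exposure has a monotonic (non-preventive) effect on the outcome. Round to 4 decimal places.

PNS ≈ 0.2365

p₁ = 0.271, p₀ = 0.0345.
Under exogeneity and monotonicity, PNS = p₁ − p₀.
PNS = 0.271 − 0.0345 = 0.2365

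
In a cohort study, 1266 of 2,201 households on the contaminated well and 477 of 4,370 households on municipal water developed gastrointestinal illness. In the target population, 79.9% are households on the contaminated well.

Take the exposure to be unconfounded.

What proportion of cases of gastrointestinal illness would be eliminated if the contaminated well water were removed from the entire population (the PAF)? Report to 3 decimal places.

PAF ≈ 0.773

p₁ = P(outcome | exposed) = 1266/2201 = 0.57519
p₀ = P(outcome | unexposed) = 477/4370 = 0.10915
Overall risk P(Y=1) = π·p₁ + (1−π)·p₀ = 0.799×0.57519 + 0.201×0.10915 = 0.48152.
Under exogeneity, PAF = [P(Y=1) − p₀] / P(Y=1).
PAF = (0.48152 − 0.10915) / 0.48152 ≈ 0.7733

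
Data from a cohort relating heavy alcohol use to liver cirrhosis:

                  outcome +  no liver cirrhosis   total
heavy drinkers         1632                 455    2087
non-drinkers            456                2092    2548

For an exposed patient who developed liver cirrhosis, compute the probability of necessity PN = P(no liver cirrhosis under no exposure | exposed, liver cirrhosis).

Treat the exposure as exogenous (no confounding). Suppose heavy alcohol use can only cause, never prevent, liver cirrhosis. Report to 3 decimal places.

PN ≈ 0.771

p₁ = P(outcome | exposed) = 1632/2087 = 0.78198
p₀ = P(outcome | unexposed) = 456/2548 = 0.17896
Under exogeneity and monotonicity, PN = (p₁ − p₀)/p₁.
PN = (0.78198 − 0.17896) / 0.78198 ≈ 0.7711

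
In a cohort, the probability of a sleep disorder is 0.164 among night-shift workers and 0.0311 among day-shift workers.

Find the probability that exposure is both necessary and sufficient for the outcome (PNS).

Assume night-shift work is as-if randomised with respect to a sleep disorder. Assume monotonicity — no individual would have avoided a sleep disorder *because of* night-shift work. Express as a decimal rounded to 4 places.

PNS ≈ 0.1329

Let p₁ = 0.164, p₀ = 0.0311.
Under exogeneity and monotonicity, PNS = p₁ − p₀.
PNS = 0.164 − 0.0311 = 0.1329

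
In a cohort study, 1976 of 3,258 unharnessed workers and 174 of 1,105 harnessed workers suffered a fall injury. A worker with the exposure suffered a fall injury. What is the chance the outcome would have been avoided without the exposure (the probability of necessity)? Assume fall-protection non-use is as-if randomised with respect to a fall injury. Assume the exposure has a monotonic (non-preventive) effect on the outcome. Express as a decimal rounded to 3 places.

PN ≈ 0.740

p₁ = P(outcome | exposed) = 1976/3258 = 0.60651
p₀ = P(outcome | unexposed) = 174/1105 = 0.15747
Under exogeneity and monotonicity, PN = (p₁ − p₀) / p₁.
PN = (0.60651 − 0.15747) / 0.60651 = 0.44904 / 0.60651 ≈ 0.7404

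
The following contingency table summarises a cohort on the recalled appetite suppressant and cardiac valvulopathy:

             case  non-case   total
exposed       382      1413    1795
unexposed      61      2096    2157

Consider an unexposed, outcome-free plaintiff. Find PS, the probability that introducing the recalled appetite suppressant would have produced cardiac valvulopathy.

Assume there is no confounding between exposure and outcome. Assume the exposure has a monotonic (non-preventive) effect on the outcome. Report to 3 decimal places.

PS ≈ 0.190

p₁ = P(outcome | exposed) = 382/1795 = 0.21281
p₀ = P(outcome | unexposed) = 61/2157 = 0.02828
Under exogeneity and monotonicity, PS = (p₁ − p₀) / (1 − p₀).
PS = (0.21281 − 0.02828) / (1 − 0.02828) = 0.18453 / 0.97172 ≈ 0.1899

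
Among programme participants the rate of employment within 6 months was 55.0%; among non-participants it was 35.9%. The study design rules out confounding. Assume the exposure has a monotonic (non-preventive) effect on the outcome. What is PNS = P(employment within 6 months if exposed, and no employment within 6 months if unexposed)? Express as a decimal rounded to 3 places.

p₁ = 0.55, p₀ = 0.359.
Under exogeneity and monotonicity, PNS = p₁ − p₀.
PNS = 0.55 − 0.359 = 0.191

PNS ≈ 0.191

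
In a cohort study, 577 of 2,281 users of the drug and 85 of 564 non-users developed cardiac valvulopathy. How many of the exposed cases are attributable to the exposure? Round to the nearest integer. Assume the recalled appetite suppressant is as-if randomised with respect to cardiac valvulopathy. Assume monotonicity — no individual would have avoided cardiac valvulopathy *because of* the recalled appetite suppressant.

about 233 cases

p₁ = P(outcome | exposed) = 577/2281 = 0.25296
p₀ = P(outcome | unexposed) = 85/564 = 0.15071
PN = (p₁ − p₀)/p₁ = (0.25296 − 0.15071) / 0.25296 ≈ 0.40422.
Attributable cases ≈ PN × (exposed cases) = 0.40422 × 577 ≈ 233.23.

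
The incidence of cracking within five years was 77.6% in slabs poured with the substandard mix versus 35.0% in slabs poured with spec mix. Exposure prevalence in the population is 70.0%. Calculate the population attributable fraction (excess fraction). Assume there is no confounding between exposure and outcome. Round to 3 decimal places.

PAF ≈ 0.460

p₁ = 0.776, p₀ = 0.35.
Overall risk P(Y=1) = π·p₁ + (1−π)·p₀ = 0.7×0.776 + 0.3×0.35 = 0.6482.
Under exogeneity, PAF = [P(Y=1) − p₀] / P(Y=1).
PAF = (0.6482 − 0.35) / 0.6482 ≈ 0.4600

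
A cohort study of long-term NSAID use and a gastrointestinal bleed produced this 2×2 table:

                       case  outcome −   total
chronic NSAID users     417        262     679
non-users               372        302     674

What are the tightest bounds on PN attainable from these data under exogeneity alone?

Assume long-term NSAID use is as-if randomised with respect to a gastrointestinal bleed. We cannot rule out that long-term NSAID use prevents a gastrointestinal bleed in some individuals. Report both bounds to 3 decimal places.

0.101 ≤ PN ≤ 0.730

p₁ = P(outcome | exposed) = 417/679 = 0.61414
p₀ = P(outcome | unexposed) = 372/674 = 0.55193
Under exogeneity alone the bounds on PN are max{0,(p₁−p₀)/p₁} ≤ PN ≤ min{1,(1−p₀)/p₁}.
  lower = (p₁ − p₀)/p₁ = 0.06221 / 0.61414 ≈ 0.1013
  upper = min{1, (1 − p₀)/p₁} = 0.44807 / 0.61414 ≈ 0.7296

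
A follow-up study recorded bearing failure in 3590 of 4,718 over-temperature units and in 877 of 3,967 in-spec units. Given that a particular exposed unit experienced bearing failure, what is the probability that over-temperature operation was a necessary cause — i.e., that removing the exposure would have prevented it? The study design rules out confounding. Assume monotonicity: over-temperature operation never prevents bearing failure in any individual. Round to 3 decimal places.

PN ≈ 0.709

p₁ = P(outcome | exposed) = 3590/4718 = 0.76092
p₀ = P(outcome | unexposed) = 877/3967 = 0.22107
Under exogeneity and monotonicity, PN = (p₁ − p₀) / p₁.
PN = (0.76092 − 0.22107) / 0.76092 = 0.53984 / 0.76092 ≈ 0.7095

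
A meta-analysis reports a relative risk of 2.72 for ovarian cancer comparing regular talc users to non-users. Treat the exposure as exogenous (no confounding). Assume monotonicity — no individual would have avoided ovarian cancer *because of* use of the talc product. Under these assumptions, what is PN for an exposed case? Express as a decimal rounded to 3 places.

PN ≈ 0.632

Under exogeneity and monotonicity, PN = (RR − 1) / RR = 1 − 1/RR.
PN = (2.72 − 1) / 2.72 = 1.72 / 2.72 ≈ 0.6324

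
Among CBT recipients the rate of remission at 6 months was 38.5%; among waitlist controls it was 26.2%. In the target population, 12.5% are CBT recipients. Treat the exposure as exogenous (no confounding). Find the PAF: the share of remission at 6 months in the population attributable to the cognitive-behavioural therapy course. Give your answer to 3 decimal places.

PAF ≈ 0.055

p₁ = 0.385, p₀ = 0.262.
Overall risk P(Y=1) = π·p₁ + (1−π)·p₀ = 0.125×0.385 + 0.875×0.262 = 0.27738.
Under exogeneity, PAF = [P(Y=1) − p₀] / P(Y=1).
PAF = (0.27738 − 0.262) / 0.27738 ≈ 0.0554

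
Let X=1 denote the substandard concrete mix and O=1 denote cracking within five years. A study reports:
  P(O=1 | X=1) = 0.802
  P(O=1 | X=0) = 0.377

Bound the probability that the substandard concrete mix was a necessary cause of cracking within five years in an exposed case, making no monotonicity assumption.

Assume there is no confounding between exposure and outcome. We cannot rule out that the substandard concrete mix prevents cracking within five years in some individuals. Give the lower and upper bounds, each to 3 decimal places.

Let p₁ = 0.802, p₀ = 0.377.
Under exogeneity alone the bounds on PN are max{0,(p₁−p₀)/p₁} ≤ PN ≤ min{1,(1−p₀)/p₁}.
  lower = (p₁ − p₀)/p₁ = 0.425 / 0.802 ≈ 0.5299
  upper = min{1, (1 − p₀)/p₁} = 0.623 / 0.802 ≈ 0.7768

0.530 ≤ PN ≤ 0.777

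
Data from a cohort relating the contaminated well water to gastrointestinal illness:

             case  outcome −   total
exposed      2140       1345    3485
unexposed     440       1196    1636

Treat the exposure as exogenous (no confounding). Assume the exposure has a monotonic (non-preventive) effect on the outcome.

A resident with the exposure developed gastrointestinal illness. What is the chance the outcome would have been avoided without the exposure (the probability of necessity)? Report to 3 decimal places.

PN ≈ 0.562

p₁ = P(outcome | exposed) = 2140/3485 = 0.61406
p₀ = P(outcome | unexposed) = 440/1636 = 0.26895
Under exogeneity and monotonicity, PN = (p₁ − p₀)/p₁.
PN = (0.61406 − 0.26895) / 0.61406 ≈ 0.5620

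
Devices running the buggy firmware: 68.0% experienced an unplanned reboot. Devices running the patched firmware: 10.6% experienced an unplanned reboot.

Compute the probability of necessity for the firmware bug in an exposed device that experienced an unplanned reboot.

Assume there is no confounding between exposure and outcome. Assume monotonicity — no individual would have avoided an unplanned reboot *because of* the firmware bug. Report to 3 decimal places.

p₁ = 0.68, p₀ = 0.106.
Under exogeneity and monotonicity, PN = (p₁ − p₀) / p₁.
PN = (0.68 − 0.106) / 0.68 = 0.574 / 0.68 ≈ 0.8441

PN ≈ 0.844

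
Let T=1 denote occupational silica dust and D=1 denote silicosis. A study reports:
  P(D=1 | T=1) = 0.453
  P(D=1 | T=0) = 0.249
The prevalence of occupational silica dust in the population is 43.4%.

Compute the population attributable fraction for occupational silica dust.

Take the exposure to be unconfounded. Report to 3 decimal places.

Let p₁ = 0.453, p₀ = 0.249.
Overall risk P(Y=1) = π·p₁ + (1−π)·p₀ = 0.434×0.453 + 0.566×0.249 = 0.33754.
Under exogeneity, PAF = [P(Y=1) − p₀] / P(Y=1).
PAF = (0.33754 − 0.249) / 0.33754 ≈ 0.2623

PAF ≈ 0.262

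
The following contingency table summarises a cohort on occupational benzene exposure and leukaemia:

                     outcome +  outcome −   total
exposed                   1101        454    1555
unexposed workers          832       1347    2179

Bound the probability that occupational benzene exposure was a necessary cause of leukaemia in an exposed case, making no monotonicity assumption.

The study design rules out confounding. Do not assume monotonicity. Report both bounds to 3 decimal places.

0.461 ≤ PN ≤ 0.873

p₁ = P(outcome | exposed) = 1101/1555 = 0.70804
p₀ = P(outcome | unexposed) = 832/2179 = 0.38183
Under exogeneity alone the bounds on PN are max{0,(p₁−p₀)/p₁} ≤ PN ≤ min{1,(1−p₀)/p₁}.
  lower = (p₁ − p₀)/p₁ = 0.32621 / 0.70804 ≈ 0.4607
  upper = min{1, (1 − p₀)/p₁} = 0.61817 / 0.70804 ≈ 0.8731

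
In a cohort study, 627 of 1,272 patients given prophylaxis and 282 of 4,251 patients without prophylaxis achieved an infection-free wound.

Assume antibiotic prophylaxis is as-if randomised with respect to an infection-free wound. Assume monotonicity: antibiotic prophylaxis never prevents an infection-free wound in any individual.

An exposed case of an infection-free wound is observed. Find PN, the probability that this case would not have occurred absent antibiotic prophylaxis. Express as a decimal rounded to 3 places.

PN ≈ 0.865

p₁ = P(outcome | exposed) = 627/1272 = 0.49292
p₀ = P(outcome | unexposed) = 282/4251 = 0.066337
Under exogeneity and monotonicity, PN = (p₁ − p₀) / p₁.
PN = (0.49292 − 0.066337) / 0.49292 = 0.42659 / 0.49292 ≈ 0.8654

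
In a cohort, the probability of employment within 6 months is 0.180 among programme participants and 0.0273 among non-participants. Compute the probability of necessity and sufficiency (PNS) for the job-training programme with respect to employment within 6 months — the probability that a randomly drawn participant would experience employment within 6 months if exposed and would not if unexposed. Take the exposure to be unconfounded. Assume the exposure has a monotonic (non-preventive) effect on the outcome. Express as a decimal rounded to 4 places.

Let p₁ = 0.18, p₀ = 0.0273.
Under exogeneity and monotonicity, PNS = p₁ − p₀.
PNS = 0.18 − 0.0273 = 0.1527

PNS ≈ 0.1527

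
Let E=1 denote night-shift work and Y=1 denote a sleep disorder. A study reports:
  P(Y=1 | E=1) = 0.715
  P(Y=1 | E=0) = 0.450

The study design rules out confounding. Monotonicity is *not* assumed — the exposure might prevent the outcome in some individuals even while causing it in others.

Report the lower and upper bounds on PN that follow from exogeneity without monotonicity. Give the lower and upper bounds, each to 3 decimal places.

0.371 ≤ PN ≤ 0.769

Let p₁ = 0.715, p₀ = 0.45.
Under exogeneity alone the bounds on PN are max{0,(p₁−p₀)/p₁} ≤ PN ≤ min{1,(1−p₀)/p₁}.
  lower = (p₁ − p₀)/p₁ = 0.265 / 0.715 ≈ 0.3706
  upper = min{1, (1 − p₀)/p₁} = 0.55 / 0.715 ≈ 0.7692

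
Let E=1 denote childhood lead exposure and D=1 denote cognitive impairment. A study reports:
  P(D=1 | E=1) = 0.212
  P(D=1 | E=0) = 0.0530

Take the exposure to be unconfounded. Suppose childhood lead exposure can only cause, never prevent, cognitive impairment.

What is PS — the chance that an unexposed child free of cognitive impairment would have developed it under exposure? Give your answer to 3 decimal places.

Let p₁ = 0.212, p₀ = 0.053.
Under exogeneity and monotonicity, PS = (p₁ − p₀) / (1 − p₀).
PS = (0.212 − 0.053) / (1 − 0.053) = 0.159 / 0.947 ≈ 0.1679

PS ≈ 0.168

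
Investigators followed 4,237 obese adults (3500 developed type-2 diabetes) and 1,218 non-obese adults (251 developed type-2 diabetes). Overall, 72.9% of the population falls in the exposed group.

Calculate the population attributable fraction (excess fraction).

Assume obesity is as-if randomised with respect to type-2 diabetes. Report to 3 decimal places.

p₁ = P(outcome | exposed) = 3500/4237 = 0.82606
p₀ = P(outcome | unexposed) = 251/1218 = 0.20608
Overall risk P(Y=1) = π·p₁ + (1−π)·p₀ = 0.729×0.82606 + 0.271×0.20608 = 0.65804.
Under exogeneity, PAF = [P(Y=1) − p₀] / P(Y=1).
PAF = (0.65804 − 0.20608) / 0.65804 ≈ 0.6868

PAF ≈ 0.687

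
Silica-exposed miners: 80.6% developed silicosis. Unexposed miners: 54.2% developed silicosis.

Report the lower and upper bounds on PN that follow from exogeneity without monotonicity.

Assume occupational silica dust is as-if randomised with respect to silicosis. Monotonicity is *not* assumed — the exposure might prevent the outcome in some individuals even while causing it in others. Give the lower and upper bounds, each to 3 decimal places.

p₁ = 0.806, p₀ = 0.542.
Under exogeneity alone the bounds on PN are max{0,(p₁−p₀)/p₁} ≤ PN ≤ min{1,(1−p₀)/p₁}.
  lower = (p₁ − p₀)/p₁ = 0.264 / 0.806 ≈ 0.3275
  upper = min{1, (1 − p₀)/p₁} = 0.458 / 0.806 ≈ 0.5682

0.328 ≤ PN ≤ 0.568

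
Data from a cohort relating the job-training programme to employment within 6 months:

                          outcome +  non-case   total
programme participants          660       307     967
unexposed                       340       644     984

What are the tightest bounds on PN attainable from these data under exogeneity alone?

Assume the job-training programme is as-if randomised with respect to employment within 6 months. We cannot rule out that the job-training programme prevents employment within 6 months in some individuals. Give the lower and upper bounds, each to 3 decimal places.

p₁ = P(outcome | exposed) = 660/967 = 0.68252
p₀ = P(outcome | unexposed) = 340/984 = 0.34553
Under exogeneity alone the bounds on PN are max{0,(p₁−p₀)/p₁} ≤ PN ≤ min{1,(1−p₀)/p₁}.
  lower = (p₁ − p₀)/p₁ = 0.33699 / 0.68252 ≈ 0.4937
  upper = min{1, (1 − p₀)/p₁} = 0.65447 / 0.68252 ≈ 0.9589

0.494 ≤ PN ≤ 0.959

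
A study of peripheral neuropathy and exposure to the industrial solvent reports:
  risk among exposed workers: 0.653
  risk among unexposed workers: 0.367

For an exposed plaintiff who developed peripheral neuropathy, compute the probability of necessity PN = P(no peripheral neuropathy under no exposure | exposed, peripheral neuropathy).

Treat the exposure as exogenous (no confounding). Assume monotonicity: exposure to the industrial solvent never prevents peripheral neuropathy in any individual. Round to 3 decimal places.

Let p₁ = 0.653, p₀ = 0.367.
Under exogeneity and monotonicity, PN = (p₁ − p₀) / p₁.
PN = (0.653 − 0.367) / 0.653 = 0.286 / 0.653 ≈ 0.4380

PN ≈ 0.438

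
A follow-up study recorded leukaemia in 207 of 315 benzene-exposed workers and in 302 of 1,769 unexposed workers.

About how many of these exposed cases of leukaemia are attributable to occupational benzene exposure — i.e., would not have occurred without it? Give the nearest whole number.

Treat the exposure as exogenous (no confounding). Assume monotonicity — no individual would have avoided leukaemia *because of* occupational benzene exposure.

p₁ = P(outcome | exposed) = 207/315 = 0.65714
p₀ = P(outcome | unexposed) = 302/1769 = 0.17072
PN = (p₁ − p₀)/p₁ = (0.65714 − 0.17072) / 0.65714 ≈ 0.74021.
Attributable cases ≈ PN × (exposed cases) = 0.74021 × 207 ≈ 153.22.

about 153 cases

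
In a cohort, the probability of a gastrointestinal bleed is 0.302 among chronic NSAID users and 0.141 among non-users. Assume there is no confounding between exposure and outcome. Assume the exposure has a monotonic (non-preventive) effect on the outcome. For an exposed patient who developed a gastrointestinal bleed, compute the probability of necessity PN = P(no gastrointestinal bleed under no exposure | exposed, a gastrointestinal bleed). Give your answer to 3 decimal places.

PN ≈ 0.533

Let p₁ = 0.302, p₀ = 0.141.
Under exogeneity and monotonicity, PN = (p₁ − p₀) / p₁.
PN = (0.302 − 0.141) / 0.302 = 0.161 / 0.302 ≈ 0.5331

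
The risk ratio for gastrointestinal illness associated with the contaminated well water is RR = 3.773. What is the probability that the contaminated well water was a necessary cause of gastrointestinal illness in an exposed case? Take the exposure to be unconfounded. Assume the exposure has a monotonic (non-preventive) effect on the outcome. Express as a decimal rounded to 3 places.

Under exogeneity and monotonicity, PN = (RR − 1) / RR = 1 − 1/RR.
PN = (3.773 − 1) / 3.773 = 2.773 / 3.773 ≈ 0.7350

PN ≈ 0.735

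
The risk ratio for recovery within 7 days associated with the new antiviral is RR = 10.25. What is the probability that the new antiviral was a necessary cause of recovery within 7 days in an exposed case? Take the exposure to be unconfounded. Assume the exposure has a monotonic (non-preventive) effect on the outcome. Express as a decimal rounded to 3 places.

PN ≈ 0.902

Under exogeneity and monotonicity, PN = (RR − 1) / RR = 1 − 1/RR.
PN = (10.25 − 1) / 10.25 = 9.25 / 10.25 ≈ 0.9024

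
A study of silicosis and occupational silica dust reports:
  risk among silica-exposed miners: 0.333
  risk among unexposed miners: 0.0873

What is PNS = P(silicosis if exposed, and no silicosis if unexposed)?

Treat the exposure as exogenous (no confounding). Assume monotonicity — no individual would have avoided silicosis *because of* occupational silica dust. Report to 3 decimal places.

Let p₁ = 0.333, p₀ = 0.0873.
Under exogeneity and monotonicity, PNS = p₁ − p₀.
PNS = 0.333 − 0.0873 = 0.2457

PNS ≈ 0.246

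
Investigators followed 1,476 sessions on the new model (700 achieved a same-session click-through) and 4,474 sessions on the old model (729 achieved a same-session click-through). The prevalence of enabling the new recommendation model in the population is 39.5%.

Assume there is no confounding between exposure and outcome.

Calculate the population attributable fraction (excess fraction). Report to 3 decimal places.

p₁ = P(outcome | exposed) = 700/1476 = 0.47425
p₀ = P(outcome | unexposed) = 729/4474 = 0.16294
Overall risk P(Y=1) = π·p₁ + (1−π)·p₀ = 0.395×0.47425 + 0.605×0.16294 = 0.28591.
Under exogeneity, PAF = [P(Y=1) − p₀] / P(Y=1).
PAF = (0.28591 − 0.16294) / 0.28591 ≈ 0.4301

PAF ≈ 0.430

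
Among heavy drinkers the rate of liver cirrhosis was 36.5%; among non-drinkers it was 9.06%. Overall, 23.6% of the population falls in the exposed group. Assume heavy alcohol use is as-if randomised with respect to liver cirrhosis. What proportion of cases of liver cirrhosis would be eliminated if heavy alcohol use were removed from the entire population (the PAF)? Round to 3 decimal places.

PAF ≈ 0.417

p₁ = 0.365, p₀ = 0.0906.
Overall risk P(Y=1) = π·p₁ + (1−π)·p₀ = 0.236×0.365 + 0.764×0.0906 = 0.15536.
Under exogeneity, PAF = [P(Y=1) − p₀] / P(Y=1).
PAF = (0.15536 − 0.0906) / 0.15536 ≈ 0.4168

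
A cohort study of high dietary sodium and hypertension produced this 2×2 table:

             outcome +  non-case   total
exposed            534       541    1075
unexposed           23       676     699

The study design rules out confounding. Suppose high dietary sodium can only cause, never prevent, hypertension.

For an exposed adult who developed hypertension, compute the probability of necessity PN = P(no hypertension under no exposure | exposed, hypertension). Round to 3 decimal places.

p₁ = P(outcome | exposed) = 534/1075 = 0.49674
p₀ = P(outcome | unexposed) = 23/699 = 0.032904
Under exogeneity and monotonicity, PN = (p₁ − p₀)/p₁.
PN = (0.49674 − 0.032904) / 0.49674 ≈ 0.9338

PN ≈ 0.934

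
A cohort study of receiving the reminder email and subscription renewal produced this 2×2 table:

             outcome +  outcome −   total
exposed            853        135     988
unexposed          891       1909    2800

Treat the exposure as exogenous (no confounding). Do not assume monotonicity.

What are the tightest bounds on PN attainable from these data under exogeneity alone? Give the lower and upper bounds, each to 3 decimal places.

0.631 ≤ PN ≤ 0.790

p₁ = P(outcome | exposed) = 853/988 = 0.86336
p₀ = P(outcome | unexposed) = 891/2800 = 0.31821
Under exogeneity alone the bounds on PN are max{0,(p₁−p₀)/p₁} ≤ PN ≤ min{1,(1−p₀)/p₁}.
  lower = (p₁ − p₀)/p₁ = 0.54515 / 0.86336 ≈ 0.6314
  upper = min{1, (1 − p₀)/p₁} = 0.68179 / 0.86336 ≈ 0.7897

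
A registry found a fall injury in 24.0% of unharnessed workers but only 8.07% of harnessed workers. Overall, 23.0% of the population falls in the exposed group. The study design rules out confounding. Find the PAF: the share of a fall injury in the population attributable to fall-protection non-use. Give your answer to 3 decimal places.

p₁ = 0.24, p₀ = 0.0807.
Overall risk P(Y=1) = π·p₁ + (1−π)·p₀ = 0.23×0.24 + 0.77×0.0807 = 0.11734.
Under exogeneity, PAF = [P(Y=1) − p₀] / P(Y=1).
PAF = (0.11734 − 0.0807) / 0.11734 ≈ 0.3122

PAF ≈ 0.312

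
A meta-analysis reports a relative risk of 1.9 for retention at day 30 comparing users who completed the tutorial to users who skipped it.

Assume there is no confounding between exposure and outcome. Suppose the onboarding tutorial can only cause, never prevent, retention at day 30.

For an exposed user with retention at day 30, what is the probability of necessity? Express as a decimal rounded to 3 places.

PN ≈ 0.474

Under exogeneity and monotonicity, PN = (RR − 1) / RR = 1 − 1/RR.
PN = (1.9 − 1) / 1.9 = 0.9 / 1.9 ≈ 0.4737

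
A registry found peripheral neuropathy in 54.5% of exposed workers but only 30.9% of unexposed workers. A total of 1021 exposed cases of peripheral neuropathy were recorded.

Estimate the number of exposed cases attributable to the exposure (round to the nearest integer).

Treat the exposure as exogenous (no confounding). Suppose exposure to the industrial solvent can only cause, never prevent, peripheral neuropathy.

p₁ = 0.545, p₀ = 0.309.
PN = (p₁ − p₀)/p₁ = (0.545 − 0.309) / 0.545 ≈ 0.43303.
Attributable cases ≈ PN × (exposed cases) = 0.43303 × 1021 ≈ 442.12.

about 442 cases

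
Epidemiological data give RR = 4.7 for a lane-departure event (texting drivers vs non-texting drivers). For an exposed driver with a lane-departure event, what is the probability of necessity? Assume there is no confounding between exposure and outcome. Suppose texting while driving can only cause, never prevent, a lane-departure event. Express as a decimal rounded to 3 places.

PN ≈ 0.787

Under exogeneity and monotonicity, PN = (RR − 1) / RR = 1 − 1/RR.
PN = (4.7 − 1) / 4.7 = 3.7 / 4.7 ≈ 0.7872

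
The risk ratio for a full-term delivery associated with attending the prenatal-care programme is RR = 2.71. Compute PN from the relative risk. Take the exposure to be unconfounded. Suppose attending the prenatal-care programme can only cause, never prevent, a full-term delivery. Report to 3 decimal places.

PN ≈ 0.631

Under exogeneity and monotonicity, PN = (RR − 1) / RR = 1 − 1/RR.
PN = (2.71 − 1) / 2.71 = 1.71 / 2.71 ≈ 0.6310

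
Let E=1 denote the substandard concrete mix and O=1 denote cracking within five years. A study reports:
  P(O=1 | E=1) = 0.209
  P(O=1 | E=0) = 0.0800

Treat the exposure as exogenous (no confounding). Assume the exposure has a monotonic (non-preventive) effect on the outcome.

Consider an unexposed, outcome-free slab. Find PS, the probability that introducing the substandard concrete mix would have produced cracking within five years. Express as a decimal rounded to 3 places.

Let p₁ = 0.209, p₀ = 0.08.
Under exogeneity and monotonicity, PS = (p₁ − p₀) / (1 − p₀).
PS = (0.209 − 0.08) / (1 − 0.08) = 0.129 / 0.92 ≈ 0.1402

PS ≈ 0.140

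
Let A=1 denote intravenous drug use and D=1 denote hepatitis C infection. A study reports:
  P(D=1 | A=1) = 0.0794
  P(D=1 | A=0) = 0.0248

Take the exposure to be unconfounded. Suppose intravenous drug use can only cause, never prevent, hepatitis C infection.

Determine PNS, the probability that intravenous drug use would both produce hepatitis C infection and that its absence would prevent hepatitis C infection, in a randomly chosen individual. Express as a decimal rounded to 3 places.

Let p₁ = 0.0794, p₀ = 0.0248.
Under exogeneity and monotonicity, PNS = p₁ − p₀.
PNS = 0.0794 − 0.0248 = 0.0546

PNS ≈ 0.055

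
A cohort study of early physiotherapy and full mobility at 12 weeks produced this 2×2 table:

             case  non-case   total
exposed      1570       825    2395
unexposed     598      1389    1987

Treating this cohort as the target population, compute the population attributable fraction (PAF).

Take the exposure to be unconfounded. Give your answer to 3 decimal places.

PAF ≈ 0.392

p₁ = P(outcome | exposed) = 1570/2395 = 0.65553
p₀ = P(outcome | unexposed) = 598/1987 = 0.30096
Exposure prevalence π = 2395/4382 = 0.54655; overall risk P(Y=1) = 0.49475.
Under exogeneity, PAF = [P(Y=1) − p₀]/P(Y=1).
PAF = (0.49475 − 0.30096) / 0.49475 ≈ 0.3917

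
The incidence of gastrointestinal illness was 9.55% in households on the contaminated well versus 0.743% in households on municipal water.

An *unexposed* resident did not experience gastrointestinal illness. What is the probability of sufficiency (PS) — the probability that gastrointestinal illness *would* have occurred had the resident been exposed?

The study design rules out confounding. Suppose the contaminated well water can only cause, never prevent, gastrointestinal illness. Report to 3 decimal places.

p₁ = 0.0955, p₀ = 0.00743.
Under exogeneity and monotonicity, PS = (p₁ − p₀) / (1 − p₀).
PS = (0.0955 − 0.00743) / (1 − 0.00743) = 0.08807 / 0.99257 ≈ 0.0887

PS ≈ 0.089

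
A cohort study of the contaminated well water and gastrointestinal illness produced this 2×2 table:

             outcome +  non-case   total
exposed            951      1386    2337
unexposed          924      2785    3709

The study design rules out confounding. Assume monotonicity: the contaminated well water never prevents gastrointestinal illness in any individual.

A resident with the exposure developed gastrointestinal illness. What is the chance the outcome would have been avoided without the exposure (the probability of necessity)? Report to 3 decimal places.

p₁ = P(outcome | exposed) = 951/2337 = 0.40693
p₀ = P(outcome | unexposed) = 924/3709 = 0.24912
Under exogeneity and monotonicity, PN = (p₁ − p₀) / p₁.
PN = (0.40693 − 0.24912) / 0.40693 = 0.15781 / 0.40693 ≈ 0.3878

PN ≈ 0.388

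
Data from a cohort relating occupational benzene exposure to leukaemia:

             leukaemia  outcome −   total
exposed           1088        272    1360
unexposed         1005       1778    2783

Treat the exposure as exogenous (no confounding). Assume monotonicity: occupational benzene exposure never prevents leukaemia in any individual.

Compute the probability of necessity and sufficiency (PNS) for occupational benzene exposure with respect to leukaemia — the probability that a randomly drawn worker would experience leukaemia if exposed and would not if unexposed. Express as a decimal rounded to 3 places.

p₁ = P(outcome | exposed) = 1088/1360 = 0.8
p₀ = P(outcome | unexposed) = 1005/2783 = 0.36112
Under exogeneity and monotonicity, PNS = p₁ − p₀.
PNS = 0.8 − 0.36112 = 0.43888

PNS ≈ 0.439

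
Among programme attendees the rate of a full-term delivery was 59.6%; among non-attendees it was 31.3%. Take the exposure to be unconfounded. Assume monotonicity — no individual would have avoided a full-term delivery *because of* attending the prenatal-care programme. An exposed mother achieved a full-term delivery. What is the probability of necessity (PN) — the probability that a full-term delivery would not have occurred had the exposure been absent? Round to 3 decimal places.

PN ≈ 0.475

p₁ = 0.596, p₀ = 0.313.
Under exogeneity and monotonicity, PN = (p₁ − p₀) / p₁.
PN = (0.596 − 0.313) / 0.596 = 0.283 / 0.596 ≈ 0.4748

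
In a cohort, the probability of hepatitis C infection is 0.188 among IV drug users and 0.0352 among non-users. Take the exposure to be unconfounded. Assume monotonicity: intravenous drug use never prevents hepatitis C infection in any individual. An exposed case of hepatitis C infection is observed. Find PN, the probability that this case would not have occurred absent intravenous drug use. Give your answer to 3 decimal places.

Let p₁ = 0.188, p₀ = 0.0352.
Under exogeneity and monotonicity, PN = (p₁ − p₀) / p₁.
PN = (0.188 − 0.0352) / 0.188 = 0.1528 / 0.188 ≈ 0.8128

PN ≈ 0.813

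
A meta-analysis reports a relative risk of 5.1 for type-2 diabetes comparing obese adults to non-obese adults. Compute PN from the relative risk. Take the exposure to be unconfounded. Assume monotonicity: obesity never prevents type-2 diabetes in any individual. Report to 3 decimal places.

PN ≈ 0.804

Under exogeneity and monotonicity, PN = (RR − 1) / RR = 1 − 1/RR.
PN = (5.1 − 1) / 5.1 = 4.1 / 5.1 ≈ 0.8039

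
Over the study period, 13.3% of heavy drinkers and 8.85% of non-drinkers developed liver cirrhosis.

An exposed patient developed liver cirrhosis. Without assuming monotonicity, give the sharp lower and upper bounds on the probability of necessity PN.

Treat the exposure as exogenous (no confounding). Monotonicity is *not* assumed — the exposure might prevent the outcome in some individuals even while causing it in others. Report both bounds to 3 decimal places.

0.335 ≤ PN ≤ 1.000

p₁ = 0.133, p₀ = 0.0885.
Under exogeneity alone the bounds on PN are max{0,(p₁−p₀)/p₁} ≤ PN ≤ min{1,(1−p₀)/p₁}.
  lower = (p₁ − p₀)/p₁ = 0.0445 / 0.133 ≈ 0.3346
  upper = min{1, (1 − p₀)/p₁} = 0.9115 / 0.133 ≈ 6.8534 → capped at 1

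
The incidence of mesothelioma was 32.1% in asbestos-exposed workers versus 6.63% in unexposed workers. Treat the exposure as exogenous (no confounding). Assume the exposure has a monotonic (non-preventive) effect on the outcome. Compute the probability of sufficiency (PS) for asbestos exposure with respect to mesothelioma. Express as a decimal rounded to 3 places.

PS ≈ 0.273

p₁ = 0.321, p₀ = 0.0663.
Under exogeneity and monotonicity, PS = (p₁ − p₀) / (1 − p₀).
PS = (0.321 − 0.0663) / (1 − 0.0663) = 0.2547 / 0.9337 ≈ 0.2728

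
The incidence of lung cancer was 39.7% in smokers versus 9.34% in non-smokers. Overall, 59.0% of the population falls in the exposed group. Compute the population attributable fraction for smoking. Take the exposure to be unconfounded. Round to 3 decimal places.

p₁ = 0.397, p₀ = 0.0934.
Overall risk P(Y=1) = π·p₁ + (1−π)·p₀ = 0.59×0.397 + 0.41×0.0934 = 0.27252.
Under exogeneity, PAF = [P(Y=1) − p₀] / P(Y=1).
PAF = (0.27252 − 0.0934) / 0.27252 ≈ 0.6573

PAF ≈ 0.657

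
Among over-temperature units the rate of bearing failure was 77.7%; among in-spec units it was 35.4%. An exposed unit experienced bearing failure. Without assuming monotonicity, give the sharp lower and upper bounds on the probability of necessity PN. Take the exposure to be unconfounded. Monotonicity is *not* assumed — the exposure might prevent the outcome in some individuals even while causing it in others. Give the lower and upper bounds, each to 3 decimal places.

p₁ = 0.777, p₀ = 0.354.
Under exogeneity alone the bounds on PN are max{0,(p₁−p₀)/p₁} ≤ PN ≤ min{1,(1−p₀)/p₁}.
  lower = (p₁ − p₀)/p₁ = 0.423 / 0.777 ≈ 0.5444
  upper = min{1, (1 − p₀)/p₁} = 0.646 / 0.777 ≈ 0.8314

0.544 ≤ PN ≤ 0.831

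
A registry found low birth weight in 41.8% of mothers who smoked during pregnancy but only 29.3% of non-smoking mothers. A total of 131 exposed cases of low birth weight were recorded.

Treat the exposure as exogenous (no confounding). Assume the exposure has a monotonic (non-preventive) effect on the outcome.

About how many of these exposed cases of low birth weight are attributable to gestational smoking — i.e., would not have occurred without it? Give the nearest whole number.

p₁ = 0.418, p₀ = 0.293.
PN = (p₁ − p₀)/p₁ = (0.418 − 0.293) / 0.418 ≈ 0.29904.
Attributable cases ≈ PN × (exposed cases) = 0.29904 × 131 ≈ 39.17.

about 39 cases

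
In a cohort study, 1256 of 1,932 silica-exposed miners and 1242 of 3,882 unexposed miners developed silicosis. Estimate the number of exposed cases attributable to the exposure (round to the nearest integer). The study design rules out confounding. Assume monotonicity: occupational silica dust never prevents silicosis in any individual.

about 638 cases

p₁ = P(outcome | exposed) = 1256/1932 = 0.6501
p₀ = P(outcome | unexposed) = 1242/3882 = 0.31994
PN = (p₁ − p₀)/p₁ = (0.6501 − 0.31994) / 0.6501 ≈ 0.50787.
Attributable cases ≈ PN × (exposed cases) = 0.50787 × 1256 ≈ 637.88.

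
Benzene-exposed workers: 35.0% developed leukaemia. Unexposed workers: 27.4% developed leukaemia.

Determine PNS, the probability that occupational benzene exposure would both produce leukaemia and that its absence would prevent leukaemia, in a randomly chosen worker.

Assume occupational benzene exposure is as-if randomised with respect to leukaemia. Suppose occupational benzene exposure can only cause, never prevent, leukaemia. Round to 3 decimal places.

p₁ = 0.35, p₀ = 0.274.
Under exogeneity and monotonicity, PNS = p₁ − p₀.
PNS = 0.35 − 0.274 = 0.076

PNS ≈ 0.076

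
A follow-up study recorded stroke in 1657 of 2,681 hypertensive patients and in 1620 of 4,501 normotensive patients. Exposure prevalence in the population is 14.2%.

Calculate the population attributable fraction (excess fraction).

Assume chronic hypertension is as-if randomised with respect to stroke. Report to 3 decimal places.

PAF ≈ 0.092

p₁ = P(outcome | exposed) = 1657/2681 = 0.61805
p₀ = P(outcome | unexposed) = 1620/4501 = 0.35992
Overall risk P(Y=1) = π·p₁ + (1−π)·p₀ = 0.142×0.61805 + 0.858×0.35992 = 0.39657.
Under exogeneity, PAF = [P(Y=1) − p₀] / P(Y=1).
PAF = (0.39657 − 0.35992) / 0.39657 ≈ 0.0924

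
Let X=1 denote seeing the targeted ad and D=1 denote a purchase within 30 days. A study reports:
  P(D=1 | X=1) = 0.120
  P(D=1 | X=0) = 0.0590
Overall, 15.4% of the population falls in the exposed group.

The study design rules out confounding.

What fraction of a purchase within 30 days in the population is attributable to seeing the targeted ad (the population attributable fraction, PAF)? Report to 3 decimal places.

PAF ≈ 0.137

Let p₁ = 0.12, p₀ = 0.059.
Overall risk P(Y=1) = π·p₁ + (1−π)·p₀ = 0.154×0.12 + 0.846×0.059 = 0.068394.
Under exogeneity, PAF = [P(Y=1) − p₀] / P(Y=1).
PAF = (0.068394 − 0.059) / 0.068394 ≈ 0.1374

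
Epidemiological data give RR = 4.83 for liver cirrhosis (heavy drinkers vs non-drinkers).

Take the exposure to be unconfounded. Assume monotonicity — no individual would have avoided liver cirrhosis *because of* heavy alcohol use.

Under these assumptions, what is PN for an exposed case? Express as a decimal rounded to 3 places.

PN ≈ 0.793

Under exogeneity and monotonicity, PN = (RR − 1) / RR = 1 − 1/RR.
PN = (4.83 − 1) / 4.83 = 3.83 / 4.83 ≈ 0.7930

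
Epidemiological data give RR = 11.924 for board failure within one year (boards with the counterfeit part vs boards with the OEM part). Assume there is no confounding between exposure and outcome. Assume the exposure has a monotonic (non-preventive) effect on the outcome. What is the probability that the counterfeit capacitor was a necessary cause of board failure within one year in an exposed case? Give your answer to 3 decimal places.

PN ≈ 0.916

Under exogeneity and monotonicity, PN = (RR − 1) / RR = 1 − 1/RR.
PN = (11.924 − 1) / 11.924 = 10.92 / 11.924 ≈ 0.9161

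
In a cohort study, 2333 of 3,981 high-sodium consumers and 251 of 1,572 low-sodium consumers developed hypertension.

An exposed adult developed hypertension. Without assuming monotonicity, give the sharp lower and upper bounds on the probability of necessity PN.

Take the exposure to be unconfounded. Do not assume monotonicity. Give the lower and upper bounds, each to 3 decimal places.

p₁ = P(outcome | exposed) = 2333/3981 = 0.58603
p₀ = P(outcome | unexposed) = 251/1572 = 0.15967
Under exogeneity alone the bounds on PN are max{0,(p₁−p₀)/p₁} ≤ PN ≤ min{1,(1−p₀)/p₁}.
  lower = (p₁ − p₀)/p₁ = 0.42636 / 0.58603 ≈ 0.7275
  upper = min{1, (1 − p₀)/p₁} = 0.84033 / 0.58603 ≈ 1.4339 → capped at 1

0.728 ≤ PN ≤ 1.000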